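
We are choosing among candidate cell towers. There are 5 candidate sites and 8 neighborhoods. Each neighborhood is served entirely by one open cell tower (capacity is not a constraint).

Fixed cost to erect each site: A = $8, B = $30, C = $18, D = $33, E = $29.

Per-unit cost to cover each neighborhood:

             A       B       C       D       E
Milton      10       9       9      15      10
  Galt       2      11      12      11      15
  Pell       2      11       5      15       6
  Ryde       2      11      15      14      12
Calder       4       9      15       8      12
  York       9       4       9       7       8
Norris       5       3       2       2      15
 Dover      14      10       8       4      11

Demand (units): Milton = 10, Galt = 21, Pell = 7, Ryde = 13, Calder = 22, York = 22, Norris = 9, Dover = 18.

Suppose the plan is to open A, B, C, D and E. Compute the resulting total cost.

Total cost: 556

Each neighborhood is assigned to its cheapest site among the open ones.
{A, B, C, D, E}: Milton→B 9·10=90, Galt→A 2·21=42, Pell→A 2·7=14, Ryde→A 2·13=26, Calder→A 4·22=88, York→B 4·22=88, Norris→C 2·9=18, Dover→D 4·18=72. Service 438; fixed 118; total 556.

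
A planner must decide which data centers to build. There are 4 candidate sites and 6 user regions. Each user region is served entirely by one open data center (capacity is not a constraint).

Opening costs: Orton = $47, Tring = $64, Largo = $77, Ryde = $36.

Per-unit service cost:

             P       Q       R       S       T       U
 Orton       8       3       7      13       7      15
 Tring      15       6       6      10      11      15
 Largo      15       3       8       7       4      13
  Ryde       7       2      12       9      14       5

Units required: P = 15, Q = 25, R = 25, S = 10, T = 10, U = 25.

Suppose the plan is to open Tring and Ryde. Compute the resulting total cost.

Total cost: 730

Each user region is assigned to its cheapest site among the open ones.
{Tring, Ryde}: P→Ryde 7·15=105, Q→Ryde 2·25=50, R→Tring 6·25=150, S→Ryde 9·10=90, T→Tring 11·10=110, U→Ryde 5·25=125. Service 630; fixed 100; total 730.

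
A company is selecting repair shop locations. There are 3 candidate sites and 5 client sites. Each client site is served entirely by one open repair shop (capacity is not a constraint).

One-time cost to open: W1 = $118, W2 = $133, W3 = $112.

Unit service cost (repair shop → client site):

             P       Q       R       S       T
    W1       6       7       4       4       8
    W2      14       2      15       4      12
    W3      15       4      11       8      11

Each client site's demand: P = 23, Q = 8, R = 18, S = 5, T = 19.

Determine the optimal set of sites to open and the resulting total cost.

For any fixed open set, each client site goes to its cheapest open site; total = fixed + service.
{W1}: P→W1 6·23=138, Q→W1 7·8=56, R→W1 4·18=72, S→W1 4·5=20, T→W1 8·19=152. Service 438; fixed 118; total 556.
{W1, W3}: service 414 + fixed 230 = 644
{W1, W2}: P→W1 6·23=138, Q→W2 2·8=16, R→W1 4·18=72, S→W1 4·5=20, T→W1 8·19=152. Service 398; fixed 251; total 649.
{W1, W2, W3}: service 398 + fixed 363 = 761
No other subset beats 556.

Open W1 only; minimum total cost 556.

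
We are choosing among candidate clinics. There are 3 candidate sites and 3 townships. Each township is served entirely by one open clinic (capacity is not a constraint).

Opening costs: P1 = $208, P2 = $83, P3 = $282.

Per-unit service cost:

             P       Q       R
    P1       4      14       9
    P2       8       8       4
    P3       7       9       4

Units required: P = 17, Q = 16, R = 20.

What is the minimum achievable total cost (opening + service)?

For any fixed open set, each township goes to its cheapest open site; total = fixed + service.
{P2}: P→P2 8·17=136, Q→P2 8·16=128, R→P2 4·20=80. Service 344; fixed 83; total 427.
{P1, P2}: P→P1 4·17=68, Q→P2 8·16=128, R→P2 4·20=80. Service 276; fixed 291; total 567.
{P3}: service 343 + fixed 282 = 625
{P1, P2, P3}: P→P1 4·17=68, Q→P2 8·16=128, R→P2 4·20=80. Service 276; fixed 573; total 849.
No other subset beats 427.

Minimum total cost: 427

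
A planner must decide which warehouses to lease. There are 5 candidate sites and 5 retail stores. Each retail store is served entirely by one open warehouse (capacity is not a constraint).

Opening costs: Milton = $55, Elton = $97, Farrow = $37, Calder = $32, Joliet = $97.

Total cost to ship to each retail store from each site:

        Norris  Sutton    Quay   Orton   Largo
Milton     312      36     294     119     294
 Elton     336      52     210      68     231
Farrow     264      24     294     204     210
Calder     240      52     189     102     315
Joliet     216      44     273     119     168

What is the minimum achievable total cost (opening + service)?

Minimum total cost: 834

For any fixed open set, each retail store goes to its cheapest open site; total = fixed + service.
{Farrow, Calder}: Norris→Calder 240, Sutton→Farrow 24, Quay→Calder 189, Orton→Calder 102, Largo→Farrow 210. Service 765; fixed 69; total 834.
{Calder, Joliet}: Norris→Joliet 216, Sutton→Joliet 44, Quay→Calder 189, Orton→Calder 102, Largo→Joliet 168. Service 719; fixed 129; total 848.
{Farrow, Calder, Joliet}: service 699 + fixed 166 = 865
{Milton, Elton, Farrow, Calder, Joliet}: Norris→Joliet 216, Sutton→Farrow 24, Quay→Calder 189, Orton→Elton 68, Largo→Joliet 168. Service 665; fixed 318; total 983.
No other subset beats 834.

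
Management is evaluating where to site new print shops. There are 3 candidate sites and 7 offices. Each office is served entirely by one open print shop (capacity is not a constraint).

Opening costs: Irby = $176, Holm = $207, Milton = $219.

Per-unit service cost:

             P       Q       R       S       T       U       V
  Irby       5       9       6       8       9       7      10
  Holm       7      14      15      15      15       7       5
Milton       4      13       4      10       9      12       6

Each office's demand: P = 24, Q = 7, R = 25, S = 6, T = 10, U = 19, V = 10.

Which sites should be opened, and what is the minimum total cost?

For any fixed open set, each office goes to its cheapest open site; total = fixed + service.
{Irby}: P→Irby 5·24=120, Q→Irby 9·7=63, R→Irby 6·25=150, S→Irby 8·6=48, T→Irby 9·10=90, U→Irby 7·19=133, V→Irby 10·10=100. Service 704; fixed 176; total 880.
{Milton}: P→Milton 4·24=96, Q→Milton 13·7=91, R→Milton 4·25=100, S→Milton 10·6=60, T→Milton 9·10=90, U→Milton 12·19=228, V→Milton 6·10=60. Service 725; fixed 219; total 944.
{Irby, Milton}: service 590 + fixed 395 = 985
{Irby, Holm, Milton}: P→Milton 4·24=96, Q→Irby 9·7=63, R→Milton 4·25=100, S→Irby 8·6=48, T→Irby 9·10=90, U→Irby 7·19=133, V→Holm 5·10=50. Service 580; fixed 602; total 1182.
No other subset beats 880.

Open Irby only; minimum total cost 880.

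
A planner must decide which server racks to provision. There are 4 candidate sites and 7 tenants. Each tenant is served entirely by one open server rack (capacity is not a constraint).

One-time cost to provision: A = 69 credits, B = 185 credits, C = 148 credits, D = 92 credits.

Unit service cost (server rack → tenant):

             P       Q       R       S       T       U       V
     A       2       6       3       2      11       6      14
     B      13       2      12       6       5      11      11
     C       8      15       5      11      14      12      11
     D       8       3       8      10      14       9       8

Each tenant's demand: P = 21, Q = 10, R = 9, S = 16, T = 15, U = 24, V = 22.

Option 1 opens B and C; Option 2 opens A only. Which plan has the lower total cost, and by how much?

Option 1: {B, C}: P→C 8·21=168, Q→B 2·10=20, R→C 5·9=45, S→B 6·16=96, T→B 5·15=75, U→B 11·24=264, V→B 11·22=242. Service 910; fixed 333; total 1243.
Option 2: {A}: P→A 2·21=42, Q→A 6·10=60, R→A 3·9=27, S→A 2·16=32, T→A 11·15=165, U→A 6·24=144, V→A 14·22=308. Service 778; fixed 69; total 847.
Difference: |1243 − 847| = 396.

Option 2 is cheaper by 396.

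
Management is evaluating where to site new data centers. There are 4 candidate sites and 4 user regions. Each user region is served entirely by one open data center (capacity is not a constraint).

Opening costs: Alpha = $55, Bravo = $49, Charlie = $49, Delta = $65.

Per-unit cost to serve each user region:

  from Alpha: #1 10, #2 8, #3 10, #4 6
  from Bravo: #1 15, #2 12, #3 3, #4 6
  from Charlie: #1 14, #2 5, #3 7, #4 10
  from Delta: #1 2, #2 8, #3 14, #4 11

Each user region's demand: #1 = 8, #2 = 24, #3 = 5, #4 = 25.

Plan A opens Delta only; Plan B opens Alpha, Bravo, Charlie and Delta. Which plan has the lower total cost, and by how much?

Plan A: {Delta}: #1→Delta 2·8=16, #2→Delta 8·24=192, #3→Delta 14·5=70, #4→Delta 11·25=275. Service 553; fixed 65; total 618.
Plan B: {Alpha, Bravo, Charlie, Delta}: #1→Delta 2·8=16, #2→Charlie 5·24=120, #3→Bravo 3·5=15, #4→Alpha 6·25=150. Service 301; fixed 218; total 519.
Difference: |618 − 519| = 99.

Plan B is cheaper by 99.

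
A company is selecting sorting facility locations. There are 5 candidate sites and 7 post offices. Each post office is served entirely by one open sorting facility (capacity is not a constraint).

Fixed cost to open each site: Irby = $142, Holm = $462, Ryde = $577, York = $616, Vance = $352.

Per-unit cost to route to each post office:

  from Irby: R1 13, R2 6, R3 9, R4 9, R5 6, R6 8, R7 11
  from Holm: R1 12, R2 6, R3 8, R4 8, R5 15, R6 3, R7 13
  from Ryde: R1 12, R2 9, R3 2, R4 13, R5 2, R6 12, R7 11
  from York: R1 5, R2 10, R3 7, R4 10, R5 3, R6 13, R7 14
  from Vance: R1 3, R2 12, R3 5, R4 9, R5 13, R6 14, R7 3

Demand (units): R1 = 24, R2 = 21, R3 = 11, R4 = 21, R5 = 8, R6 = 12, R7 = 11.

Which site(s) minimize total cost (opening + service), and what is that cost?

Open Irby and Vance; minimum total cost 1113.

For any fixed open set, each post office goes to its cheapest open site; total = fixed + service.
{Irby, Vance}: R1→Vance 3·24=72, R2→Irby 6·21=126, R3→Vance 5·11=55, R4→Irby 9·21=189, R5→Irby 6·8=48, R6→Irby 8·12=96, R7→Vance 3·11=33. Service 619; fixed 494; total 1113.
{Irby}: service 991 + fixed 142 = 1133
{Vance}: service 873 + fixed 352 = 1225
{Irby, Holm, Ryde, York, Vance}: service 473 + fixed 2149 = 2622
No other subset beats 1113.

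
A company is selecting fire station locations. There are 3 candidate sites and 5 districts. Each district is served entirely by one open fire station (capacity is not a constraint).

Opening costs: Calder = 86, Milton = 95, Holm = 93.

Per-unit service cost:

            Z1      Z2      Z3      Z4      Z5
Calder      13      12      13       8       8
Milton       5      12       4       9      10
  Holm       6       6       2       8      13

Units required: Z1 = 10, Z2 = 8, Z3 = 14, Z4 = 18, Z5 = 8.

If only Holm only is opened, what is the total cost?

Total cost: 477

Each district is assigned to its cheapest site among the open ones.
{Holm}: Z1→Holm 6·10=60, Z2→Holm 6·8=48, Z3→Holm 2·14=28, Z4→Holm 8·18=144, Z5→Holm 13·8=104. Service 384; fixed 93; total 477.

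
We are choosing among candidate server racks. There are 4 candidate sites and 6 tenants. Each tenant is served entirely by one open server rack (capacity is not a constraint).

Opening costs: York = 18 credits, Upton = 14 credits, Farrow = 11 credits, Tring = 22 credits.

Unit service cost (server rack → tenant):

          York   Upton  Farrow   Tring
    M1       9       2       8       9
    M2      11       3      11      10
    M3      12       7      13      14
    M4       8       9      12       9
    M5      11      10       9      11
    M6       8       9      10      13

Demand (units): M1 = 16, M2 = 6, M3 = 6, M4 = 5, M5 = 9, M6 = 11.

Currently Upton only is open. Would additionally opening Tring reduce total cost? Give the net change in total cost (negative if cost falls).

Current service cost with {Upton}: 326.
Adding Tring: each tenant re-picks its cheapest; new service cost 326, saving 0.
Extra fixed cost: 22. Net change = 22 − 0 = 22.
(Totals: 340 → 362.)

No — net change +22 (cost rises by 22).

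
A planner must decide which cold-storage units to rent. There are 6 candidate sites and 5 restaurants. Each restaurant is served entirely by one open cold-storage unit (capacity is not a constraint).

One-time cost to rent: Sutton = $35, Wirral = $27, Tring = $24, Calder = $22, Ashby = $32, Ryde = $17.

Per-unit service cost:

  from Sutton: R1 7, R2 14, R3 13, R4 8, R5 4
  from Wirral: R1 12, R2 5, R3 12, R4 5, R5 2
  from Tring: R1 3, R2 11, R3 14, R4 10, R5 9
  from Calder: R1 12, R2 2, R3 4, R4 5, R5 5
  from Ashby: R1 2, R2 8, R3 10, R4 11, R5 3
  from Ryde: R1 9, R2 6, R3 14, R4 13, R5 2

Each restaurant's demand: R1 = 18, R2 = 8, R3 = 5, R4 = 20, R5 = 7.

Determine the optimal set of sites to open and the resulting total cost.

For any fixed open set, each restaurant goes to its cheapest open site; total = fixed + service.
{Calder, Ashby}: R1→Ashby 2·18=36, R2→Calder 2·8=16, R3→Calder 4·5=20, R4→Calder 5·20=100, R5→Ashby 3·7=21. Service 193; fixed 54; total 247.
{Calder, Ashby, Ryde}: R1→Ashby 2·18=36, R2→Calder 2·8=16, R3→Calder 4·5=20, R4→Calder 5·20=100, R5→Ryde 2·7=14. Service 186; fixed 71; total 257.
{Wirral, Calder, Ashby}: R1→Ashby 2·18=36, R2→Calder 2·8=16, R3→Calder 4·5=20, R4→Wirral 5·20=100, R5→Wirral 2·7=14. Service 186; fixed 81; total 267.
{Sutton, Wirral, Tring, Calder, Ashby, Ryde}: R1→Ashby 2·18=36, R2→Calder 2·8=16, R3→Calder 4·5=20, R4→Wirral 5·20=100, R5→Wirral 2·7=14. Service 186; fixed 157; total 343.
No other subset beats 247.

Open Calder and Ashby; minimum total cost 247.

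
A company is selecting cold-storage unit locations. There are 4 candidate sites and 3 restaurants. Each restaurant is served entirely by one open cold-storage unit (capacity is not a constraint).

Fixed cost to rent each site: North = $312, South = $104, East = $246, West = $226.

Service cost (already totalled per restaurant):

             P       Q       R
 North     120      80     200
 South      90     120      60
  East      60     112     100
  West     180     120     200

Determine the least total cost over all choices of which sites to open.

Minimum total cost: 374

For any fixed open set, each restaurant goes to its cheapest open site; total = fixed + service.
{South}: P→South 90, Q→South 120, R→South 60. Service 270; fixed 104; total 374.
{East}: service 272 + fixed 246 = 518
{South, East}: P→East 60, Q→East 112, R→South 60. Service 232; fixed 350; total 582.
{North, South, East, West}: service 200 + fixed 888 = 1088
No other subset beats 374.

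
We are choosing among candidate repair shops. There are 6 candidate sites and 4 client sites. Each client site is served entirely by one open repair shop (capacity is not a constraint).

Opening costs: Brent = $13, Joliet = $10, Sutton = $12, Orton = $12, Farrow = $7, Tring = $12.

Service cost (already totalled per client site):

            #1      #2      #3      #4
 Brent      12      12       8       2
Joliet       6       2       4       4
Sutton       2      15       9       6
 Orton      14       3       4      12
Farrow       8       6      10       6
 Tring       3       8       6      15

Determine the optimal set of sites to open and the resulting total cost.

Open Joliet only; minimum total cost 26.

For any fixed open set, each client site goes to its cheapest open site; total = fixed + service.
{Joliet}: #1→Joliet 6, #2→Joliet 2, #3→Joliet 4, #4→Joliet 4. Service 16; fixed 10; total 26.
{Joliet, Farrow}: service 16 + fixed 17 = 33
{Joliet, Sutton}: service 12 + fixed 22 = 34
{Brent, Joliet, Sutton, Orton, Farrow, Tring}: #1→Sutton 2, #2→Joliet 2, #3→Joliet 4, #4→Brent 2. Service 10; fixed 66; total 76.
No other subset beats 26.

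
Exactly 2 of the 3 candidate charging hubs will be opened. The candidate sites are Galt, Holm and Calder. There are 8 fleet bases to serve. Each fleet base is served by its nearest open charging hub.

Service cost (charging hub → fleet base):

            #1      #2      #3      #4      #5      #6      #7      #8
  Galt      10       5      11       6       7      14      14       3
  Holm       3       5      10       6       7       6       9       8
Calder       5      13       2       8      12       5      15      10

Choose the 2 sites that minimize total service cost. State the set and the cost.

With exactly 2 open, each fleet base uses its cheapest among the chosen.
{Holm, Calder}: #1→Holm 3, #2→Holm 5, #3→Calder 2, #4→Holm 6, #5→Holm 7, #6→Calder 5, #7→Holm 9, #8→Holm 8. Service cost 45.
{Galt, Calder}: service cost 47
{Galt, Holm}: service cost 49
Among all 3 size-2 choices, {Holm, Calder} is lowest.

Choose Holm and Calder; total service cost 45.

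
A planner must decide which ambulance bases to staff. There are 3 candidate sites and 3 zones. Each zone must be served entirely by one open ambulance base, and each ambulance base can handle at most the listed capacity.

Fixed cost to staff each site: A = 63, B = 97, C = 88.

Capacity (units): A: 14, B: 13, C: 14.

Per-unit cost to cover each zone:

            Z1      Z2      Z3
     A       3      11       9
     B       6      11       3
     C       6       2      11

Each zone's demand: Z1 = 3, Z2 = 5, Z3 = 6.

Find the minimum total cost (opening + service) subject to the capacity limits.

Minimum total cost: 181

Open {A}: Z1→A 3·3=9, Z2→A 11·5=55, Z3→A 9·6=54.
Loads: A carries 14/14. Service 118; fixed 63; total 181.
Next best feasible plan costs 182.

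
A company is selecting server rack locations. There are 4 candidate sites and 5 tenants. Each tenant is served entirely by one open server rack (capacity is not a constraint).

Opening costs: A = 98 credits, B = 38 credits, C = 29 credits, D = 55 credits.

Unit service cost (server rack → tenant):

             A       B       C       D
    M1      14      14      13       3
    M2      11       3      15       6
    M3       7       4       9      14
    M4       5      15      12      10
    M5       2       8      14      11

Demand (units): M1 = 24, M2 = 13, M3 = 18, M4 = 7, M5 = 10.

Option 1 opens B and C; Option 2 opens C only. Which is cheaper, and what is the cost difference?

Option 1 is cheaper by 268.

Option 1: {B, C}: M1→C 13·24=312, M2→B 3·13=39, M3→B 4·18=72, M4→C 12·7=84, M5→B 8·10=80. Service 587; fixed 67; total 654.
Option 2: {C}: M1→C 13·24=312, M2→C 15·13=195, M3→C 9·18=162, M4→C 12·7=84, M5→C 14·10=140. Service 893; fixed 29; total 922.
Difference: |654 − 922| = 268.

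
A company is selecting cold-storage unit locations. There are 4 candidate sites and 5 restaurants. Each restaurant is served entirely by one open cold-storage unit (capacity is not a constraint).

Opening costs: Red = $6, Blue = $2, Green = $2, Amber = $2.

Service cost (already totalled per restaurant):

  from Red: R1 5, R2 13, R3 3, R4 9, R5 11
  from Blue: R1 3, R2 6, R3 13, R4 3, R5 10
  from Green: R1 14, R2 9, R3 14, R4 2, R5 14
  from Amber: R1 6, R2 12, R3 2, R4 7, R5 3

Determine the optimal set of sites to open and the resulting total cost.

Open Blue and Amber; minimum total cost 21.

For any fixed open set, each restaurant goes to its cheapest open site; total = fixed + service.
{Blue, Amber}: R1→Blue 3, R2→Blue 6, R3→Amber 2, R4→Blue 3, R5→Amber 3. Service 17; fixed 4; total 21.
{Blue, Green, Amber}: service 16 + fixed 6 = 22
{Green, Amber}: service 22 + fixed 4 = 26
{Red, Blue, Green, Amber}: service 16 + fixed 12 = 28
No other subset beats 21.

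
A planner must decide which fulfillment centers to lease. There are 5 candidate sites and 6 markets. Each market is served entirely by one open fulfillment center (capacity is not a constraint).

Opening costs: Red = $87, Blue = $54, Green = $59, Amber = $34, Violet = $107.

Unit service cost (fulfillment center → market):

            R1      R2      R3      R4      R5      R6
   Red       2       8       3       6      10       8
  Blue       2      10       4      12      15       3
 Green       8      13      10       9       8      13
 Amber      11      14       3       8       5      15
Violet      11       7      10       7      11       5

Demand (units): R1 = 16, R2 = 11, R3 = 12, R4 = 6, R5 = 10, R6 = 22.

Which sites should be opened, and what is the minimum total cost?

For any fixed open set, each market goes to its cheapest open site; total = fixed + service.
{Blue, Amber}: R1→Blue 2·16=32, R2→Blue 10·11=110, R3→Amber 3·12=36, R4→Amber 8·6=48, R5→Amber 5·10=50, R6→Blue 3·22=66. Service 342; fixed 88; total 430.
{Red, Blue, Amber}: service 308 + fixed 175 = 483
{Blue, Green, Amber}: service 342 + fixed 147 = 489
{Red, Blue, Green, Amber, Violet}: R1→Red 2·16=32, R2→Violet 7·11=77, R3→Red 3·12=36, R4→Red 6·6=36, R5→Amber 5·10=50, R6→Blue 3·22=66. Service 297; fixed 341; total 638.
No other subset beats 430.

Open Blue and Amber; minimum total cost 430.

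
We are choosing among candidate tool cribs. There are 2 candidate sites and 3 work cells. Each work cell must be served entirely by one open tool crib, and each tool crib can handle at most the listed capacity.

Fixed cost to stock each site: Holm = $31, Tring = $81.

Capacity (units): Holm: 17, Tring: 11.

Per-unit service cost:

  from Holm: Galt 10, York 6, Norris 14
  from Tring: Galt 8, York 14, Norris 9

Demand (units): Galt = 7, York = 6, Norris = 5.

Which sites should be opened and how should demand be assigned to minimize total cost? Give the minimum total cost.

Minimum total cost: 263

Open {Holm, Tring}: Galt→Holm 10·7=70, York→Holm 6·6=36, Norris→Tring 9·5=45.
Loads: Holm carries 13/17, Tring carries 5/11. Service 151; fixed 112; total 263.
Next best feasible plan costs 274.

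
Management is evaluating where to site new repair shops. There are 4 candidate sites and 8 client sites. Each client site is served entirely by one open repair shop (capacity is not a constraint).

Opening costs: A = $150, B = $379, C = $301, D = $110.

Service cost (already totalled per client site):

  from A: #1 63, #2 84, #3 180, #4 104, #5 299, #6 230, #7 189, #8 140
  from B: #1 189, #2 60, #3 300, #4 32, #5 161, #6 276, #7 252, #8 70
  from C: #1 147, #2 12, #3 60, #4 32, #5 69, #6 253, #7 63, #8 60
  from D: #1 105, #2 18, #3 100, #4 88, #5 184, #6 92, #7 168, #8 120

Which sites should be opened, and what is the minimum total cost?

For any fixed open set, each client site goes to its cheapest open site; total = fixed + service.
{C, D}: #1→D 105, #2→C 12, #3→C 60, #4→C 32, #5→C 69, #6→D 92, #7→C 63, #8→C 60. Service 493; fixed 411; total 904.
{D}: #1→D 105, #2→D 18, #3→D 100, #4→D 88, #5→D 184, #6→D 92, #7→D 168, #8→D 120. Service 875; fixed 110; total 985.
{C}: #1→C 147, #2→C 12, #3→C 60, #4→C 32, #5→C 69, #6→C 253, #7→C 63, #8→C 60. Service 696; fixed 301; total 997.
{A, B, C, D}: service 451 + fixed 940 = 1391
No other subset beats 904.

Open C and D; minimum total cost 904.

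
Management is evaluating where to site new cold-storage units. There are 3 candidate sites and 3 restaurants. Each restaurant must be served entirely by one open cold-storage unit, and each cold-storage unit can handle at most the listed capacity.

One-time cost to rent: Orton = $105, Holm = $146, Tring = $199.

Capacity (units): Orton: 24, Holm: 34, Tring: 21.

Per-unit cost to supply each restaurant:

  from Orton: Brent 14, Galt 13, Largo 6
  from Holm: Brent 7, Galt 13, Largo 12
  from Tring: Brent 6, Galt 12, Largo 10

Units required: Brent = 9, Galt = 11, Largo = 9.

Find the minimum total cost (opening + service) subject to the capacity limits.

Open {Holm}: Brent→Holm 7·9=63, Galt→Holm 13·11=143, Largo→Holm 12·9=108.
Loads: Holm carries 29/34. Service 314; fixed 146; total 460.
Next best feasible plan costs 511.

Minimum total cost: 460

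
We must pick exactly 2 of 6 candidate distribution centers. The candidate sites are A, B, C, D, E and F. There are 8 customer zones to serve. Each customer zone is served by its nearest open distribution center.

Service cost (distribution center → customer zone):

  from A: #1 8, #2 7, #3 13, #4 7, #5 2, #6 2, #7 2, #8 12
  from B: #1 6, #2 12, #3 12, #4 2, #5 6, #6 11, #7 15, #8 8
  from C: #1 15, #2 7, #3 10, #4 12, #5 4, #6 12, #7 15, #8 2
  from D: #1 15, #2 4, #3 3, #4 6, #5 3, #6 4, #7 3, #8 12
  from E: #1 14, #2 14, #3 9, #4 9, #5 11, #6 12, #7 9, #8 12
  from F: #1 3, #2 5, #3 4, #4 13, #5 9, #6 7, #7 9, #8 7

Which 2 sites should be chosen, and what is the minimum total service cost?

Choose A and F; total service cost 32.

With exactly 2 open, each customer zone uses its cheapest among the chosen.
{A, F}: #1→F 3, #2→F 5, #3→F 4, #4→A 7, #5→A 2, #6→A 2, #7→A 2, #8→F 7. Service cost 32.
{B, D}: service cost 33
{D, F}: service cost 33
Among all 15 size-2 choices, {A, F} is lowest.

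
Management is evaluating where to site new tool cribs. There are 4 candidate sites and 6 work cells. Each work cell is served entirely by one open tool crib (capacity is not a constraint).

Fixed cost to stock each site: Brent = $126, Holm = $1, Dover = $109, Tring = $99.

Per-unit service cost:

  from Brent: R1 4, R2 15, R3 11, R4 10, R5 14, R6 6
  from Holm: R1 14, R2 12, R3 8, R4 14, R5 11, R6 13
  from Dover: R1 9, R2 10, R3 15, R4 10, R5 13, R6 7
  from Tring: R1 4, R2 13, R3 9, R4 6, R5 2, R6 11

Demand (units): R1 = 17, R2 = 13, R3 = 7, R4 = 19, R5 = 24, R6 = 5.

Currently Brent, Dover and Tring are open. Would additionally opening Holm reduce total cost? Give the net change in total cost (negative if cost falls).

Yes — net change −6 (cost falls by 6).

Current service cost with {Brent, Dover, Tring}: 453.
Adding Holm: each work cell re-picks its cheapest; new service cost 446, saving 7.
Extra fixed cost: 1. Net change = 1 − 7 = -6.
(Totals: 787 → 781.)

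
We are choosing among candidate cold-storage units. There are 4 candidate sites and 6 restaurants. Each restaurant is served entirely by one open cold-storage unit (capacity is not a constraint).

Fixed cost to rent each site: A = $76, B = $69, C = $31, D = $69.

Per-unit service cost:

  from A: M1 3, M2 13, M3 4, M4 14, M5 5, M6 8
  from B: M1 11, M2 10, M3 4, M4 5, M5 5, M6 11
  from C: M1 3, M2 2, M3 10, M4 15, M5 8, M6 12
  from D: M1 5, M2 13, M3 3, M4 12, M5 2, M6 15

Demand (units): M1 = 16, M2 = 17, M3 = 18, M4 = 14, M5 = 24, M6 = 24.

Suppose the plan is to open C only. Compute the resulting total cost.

Total cost: 983

Each restaurant is assigned to its cheapest site among the open ones.
{C}: M1→C 3·16=48, M2→C 2·17=34, M3→C 10·18=180, M4→C 15·14=210, M5→C 8·24=192, M6→C 12·24=288. Service 952; fixed 31; total 983.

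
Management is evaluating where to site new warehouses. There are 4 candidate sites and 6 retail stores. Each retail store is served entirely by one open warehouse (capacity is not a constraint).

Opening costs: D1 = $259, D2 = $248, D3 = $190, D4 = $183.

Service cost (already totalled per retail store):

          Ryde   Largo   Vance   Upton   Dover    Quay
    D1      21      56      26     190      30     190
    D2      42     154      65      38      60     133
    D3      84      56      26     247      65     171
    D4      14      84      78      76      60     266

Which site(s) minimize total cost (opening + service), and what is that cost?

For any fixed open set, each retail store goes to its cheapest open site; total = fixed + service.
{D2}: Ryde→D2 42, Largo→D2 154, Vance→D2 65, Upton→D2 38, Dover→D2 60, Quay→D2 133. Service 492; fixed 248; total 740.
{D4}: service 578 + fixed 183 = 761
{D1}: service 513 + fixed 259 = 772
{D1, D2, D3, D4}: Ryde→D4 14, Largo→D1 56, Vance→D1 26, Upton→D2 38, Dover→D1 30, Quay→D2 133. Service 297; fixed 880; total 1177.
(All 15 nonempty subsets were checked; D2 only is lowest.)

Open D2 only; minimum total cost 740.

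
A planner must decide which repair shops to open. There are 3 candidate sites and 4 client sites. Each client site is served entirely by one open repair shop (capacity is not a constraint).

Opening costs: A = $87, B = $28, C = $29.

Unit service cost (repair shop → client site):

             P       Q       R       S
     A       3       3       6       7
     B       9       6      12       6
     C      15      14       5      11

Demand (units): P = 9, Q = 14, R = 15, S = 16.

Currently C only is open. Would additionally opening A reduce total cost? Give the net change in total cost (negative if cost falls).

Yes — net change −239 (cost falls by 239).

Current service cost with {C}: 582.
Adding A: each client site re-picks its cheapest; new service cost 256, saving 326.
Extra fixed cost: 87. Net change = 87 − 326 = -239.
(Totals: 611 → 372.)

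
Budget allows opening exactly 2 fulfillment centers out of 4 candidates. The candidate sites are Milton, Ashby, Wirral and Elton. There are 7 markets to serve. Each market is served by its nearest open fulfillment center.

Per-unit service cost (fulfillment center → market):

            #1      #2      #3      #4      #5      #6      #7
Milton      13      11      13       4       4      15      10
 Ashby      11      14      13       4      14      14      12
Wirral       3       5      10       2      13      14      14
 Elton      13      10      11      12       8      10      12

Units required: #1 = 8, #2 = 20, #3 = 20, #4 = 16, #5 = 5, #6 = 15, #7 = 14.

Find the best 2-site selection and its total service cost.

With exactly 2 open, each market uses its cheapest among the chosen.
{Wirral, Elton}: #1→Wirral 3·8=24, #2→Wirral 5·20=100, #3→Wirral 10·20=200, #4→Wirral 2·16=32, #5→Elton 8·5=40, #6→Elton 10·15=150, #7→Elton 12·14=168. Service cost 714.
{Milton, Wirral}: service cost 726
{Ashby, Wirral}: service cost 799
Among all 6 size-2 choices, {Wirral, Elton} is lowest.

Choose Wirral and Elton; total service cost 714.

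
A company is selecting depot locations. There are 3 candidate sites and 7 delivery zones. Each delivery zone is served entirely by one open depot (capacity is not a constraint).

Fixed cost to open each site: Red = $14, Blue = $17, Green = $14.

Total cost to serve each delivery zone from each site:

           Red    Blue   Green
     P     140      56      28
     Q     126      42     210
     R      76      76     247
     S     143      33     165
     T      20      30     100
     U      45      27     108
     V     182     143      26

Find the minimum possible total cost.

For any fixed open set, each delivery zone goes to its cheapest open site; total = fixed + service.
{Blue, Green}: P→Green 28, Q→Blue 42, R→Blue 76, S→Blue 33, T→Blue 30, U→Blue 27, V→Green 26. Service 262; fixed 31; total 293.
{Red, Blue, Green}: P→Green 28, Q→Blue 42, R→Red 76, S→Blue 33, T→Red 20, U→Blue 27, V→Green 26. Service 252; fixed 45; total 297.
{Blue}: service 407 + fixed 17 = 424
{Red}: P→Red 140, Q→Red 126, R→Red 76, S→Red 143, T→Red 20, U→Red 45, V→Red 182. Service 732; fixed 14; total 746.
No other subset beats 293.

Minimum total cost: 293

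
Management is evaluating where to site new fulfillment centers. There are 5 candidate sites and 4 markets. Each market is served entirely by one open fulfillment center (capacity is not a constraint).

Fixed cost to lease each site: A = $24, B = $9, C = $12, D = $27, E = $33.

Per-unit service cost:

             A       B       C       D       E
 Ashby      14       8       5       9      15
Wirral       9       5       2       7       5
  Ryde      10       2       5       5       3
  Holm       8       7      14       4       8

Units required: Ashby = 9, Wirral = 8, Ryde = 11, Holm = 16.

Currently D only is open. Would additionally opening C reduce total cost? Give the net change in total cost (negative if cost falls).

Current service cost with {D}: 256.
Adding C: each market re-picks its cheapest; new service cost 180, saving 76.
Extra fixed cost: 12. Net change = 12 − 76 = -64.
(Totals: 283 → 219.)

Yes — net change −64 (cost falls by 64).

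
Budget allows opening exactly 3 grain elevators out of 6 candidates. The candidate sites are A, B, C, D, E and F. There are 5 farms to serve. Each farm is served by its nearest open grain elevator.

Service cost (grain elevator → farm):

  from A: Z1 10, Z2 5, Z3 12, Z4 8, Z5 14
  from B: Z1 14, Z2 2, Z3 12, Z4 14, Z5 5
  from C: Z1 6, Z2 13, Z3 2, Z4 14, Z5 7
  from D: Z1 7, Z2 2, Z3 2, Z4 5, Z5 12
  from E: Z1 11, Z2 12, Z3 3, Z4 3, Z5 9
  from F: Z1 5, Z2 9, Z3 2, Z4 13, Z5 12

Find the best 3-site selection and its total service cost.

With exactly 3 open, each farm uses its cheapest among the chosen.
{B, E, F}: Z1→F 5, Z2→B 2, Z3→F 2, Z4→E 3, Z5→B 5. Service cost 17.
{B, C, E}: service cost 18
{B, D, E}: service cost 19
Among all 20 size-3 choices, {B, E, F} is lowest.

Choose B, E and F; total service cost 17.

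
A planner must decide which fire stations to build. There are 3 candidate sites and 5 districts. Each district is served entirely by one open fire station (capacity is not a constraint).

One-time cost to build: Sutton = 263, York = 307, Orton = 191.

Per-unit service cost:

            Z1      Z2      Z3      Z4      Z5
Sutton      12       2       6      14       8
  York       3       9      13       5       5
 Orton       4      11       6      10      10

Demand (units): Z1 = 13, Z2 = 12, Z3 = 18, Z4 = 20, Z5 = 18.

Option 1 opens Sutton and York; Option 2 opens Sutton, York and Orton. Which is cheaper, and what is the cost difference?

Option 1: {Sutton, York}: Z1→York 3·13=39, Z2→Sutton 2·12=24, Z3→Sutton 6·18=108, Z4→York 5·20=100, Z5→York 5·18=90. Service 361; fixed 570; total 931.
Option 2: {Sutton, York, Orton}: Z1→York 3·13=39, Z2→Sutton 2·12=24, Z3→Sutton 6·18=108, Z4→York 5·20=100, Z5→York 5·18=90. Service 361; fixed 761; total 1122.
Difference: |931 − 1122| = 191.

Option 1 is cheaper by 191.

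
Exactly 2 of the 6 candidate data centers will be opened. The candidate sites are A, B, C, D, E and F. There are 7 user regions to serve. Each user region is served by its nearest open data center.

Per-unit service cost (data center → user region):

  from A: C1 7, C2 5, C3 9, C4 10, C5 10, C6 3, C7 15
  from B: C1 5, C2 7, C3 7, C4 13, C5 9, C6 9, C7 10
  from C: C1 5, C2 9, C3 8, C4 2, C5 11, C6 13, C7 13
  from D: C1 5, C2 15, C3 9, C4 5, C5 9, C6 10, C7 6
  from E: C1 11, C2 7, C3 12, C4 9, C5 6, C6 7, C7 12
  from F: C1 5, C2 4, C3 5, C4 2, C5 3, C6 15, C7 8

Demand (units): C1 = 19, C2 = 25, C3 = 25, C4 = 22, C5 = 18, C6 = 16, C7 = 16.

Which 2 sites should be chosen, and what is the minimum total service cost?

With exactly 2 open, each user region uses its cheapest among the chosen.
{A, F}: C1→F 5·19=95, C2→F 4·25=100, C3→F 5·25=125, C4→F 2·22=44, C5→F 3·18=54, C6→A 3·16=48, C7→F 8·16=128. Service cost 594.
{E, F}: service cost 658
{D, F}: service cost 674
Among all 15 size-2 choices, {A, F} is lowest.

Choose A and F; total service cost 594.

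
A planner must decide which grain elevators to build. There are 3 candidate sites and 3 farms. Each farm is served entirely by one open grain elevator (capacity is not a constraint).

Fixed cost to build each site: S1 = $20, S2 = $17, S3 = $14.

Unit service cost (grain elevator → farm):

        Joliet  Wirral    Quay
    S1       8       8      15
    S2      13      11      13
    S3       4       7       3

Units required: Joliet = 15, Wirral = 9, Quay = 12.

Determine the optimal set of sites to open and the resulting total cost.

Open S3 only; minimum total cost 173.

For any fixed open set, each farm goes to its cheapest open site; total = fixed + service.
{S3}: Joliet→S3 4·15=60, Wirral→S3 7·9=63, Quay→S3 3·12=36. Service 159; fixed 14; total 173.
{S2, S3}: Joliet→S3 4·15=60, Wirral→S3 7·9=63, Quay→S3 3·12=36. Service 159; fixed 31; total 190.
{S1, S3}: Joliet→S3 4·15=60, Wirral→S3 7·9=63, Quay→S3 3·12=36. Service 159; fixed 34; total 193.
{S1, S2, S3}: service 159 + fixed 51 = 210
(All 7 nonempty subsets were checked; S3 only is lowest.)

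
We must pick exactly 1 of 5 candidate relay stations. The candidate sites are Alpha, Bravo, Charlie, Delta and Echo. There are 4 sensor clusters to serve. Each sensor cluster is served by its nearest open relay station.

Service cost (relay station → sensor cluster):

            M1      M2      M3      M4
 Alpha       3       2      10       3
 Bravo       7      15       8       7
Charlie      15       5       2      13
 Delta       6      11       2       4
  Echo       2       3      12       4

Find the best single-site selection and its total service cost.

Choose Alpha only; total service cost 18.

With exactly 1 open, each sensor cluster uses its cheapest among the chosen.
{Alpha}: M1→Alpha 3, M2→Alpha 2, M3→Alpha 10, M4→Alpha 3. Service cost 18.
{Echo}: service cost 21
{Delta}: service cost 23
Among all 5 size-1 choices, {Alpha} is lowest.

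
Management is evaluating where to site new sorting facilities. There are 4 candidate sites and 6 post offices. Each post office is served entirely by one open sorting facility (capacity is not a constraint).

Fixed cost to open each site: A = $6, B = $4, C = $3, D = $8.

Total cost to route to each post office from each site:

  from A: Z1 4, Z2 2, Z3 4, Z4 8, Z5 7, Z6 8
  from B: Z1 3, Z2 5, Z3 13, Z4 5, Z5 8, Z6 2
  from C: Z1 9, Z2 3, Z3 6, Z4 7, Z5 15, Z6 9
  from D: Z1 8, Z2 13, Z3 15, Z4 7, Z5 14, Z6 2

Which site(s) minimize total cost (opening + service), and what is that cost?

Open A and B; minimum total cost 33.

For any fixed open set, each post office goes to its cheapest open site; total = fixed + service.
{A, B}: Z1→B 3, Z2→A 2, Z3→A 4, Z4→B 5, Z5→A 7, Z6→B 2. Service 23; fixed 10; total 33.
{B, C}: service 27 + fixed 7 = 34
{A, B, C}: service 23 + fixed 13 = 36
{A, B, C, D}: service 23 + fixed 21 = 44
(All 15 nonempty subsets were checked; A and B is lowest.)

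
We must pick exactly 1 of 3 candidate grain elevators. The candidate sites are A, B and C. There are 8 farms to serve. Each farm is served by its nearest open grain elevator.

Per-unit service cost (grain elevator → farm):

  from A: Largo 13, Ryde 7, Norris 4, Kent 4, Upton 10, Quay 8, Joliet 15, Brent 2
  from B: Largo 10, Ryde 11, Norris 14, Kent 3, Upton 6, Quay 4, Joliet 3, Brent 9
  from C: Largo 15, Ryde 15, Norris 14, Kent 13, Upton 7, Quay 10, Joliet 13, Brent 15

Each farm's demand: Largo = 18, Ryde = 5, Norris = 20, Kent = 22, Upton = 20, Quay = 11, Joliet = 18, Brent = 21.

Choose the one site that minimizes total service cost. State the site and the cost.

With exactly 1 open, each farm uses its cheapest among the chosen.
{B}: Largo→B 10·18=180, Ryde→B 11·5=55, Norris→B 14·20=280, Kent→B 3·22=66, Upton→B 6·20=120, Quay→B 4·11=44, Joliet→B 3·18=54, Brent→B 9·21=189. Service cost 988.
{A}: service cost 1037
{C}: service cost 1710
Among all 3 size-1 choices, {B} is lowest.

Choose B only; total service cost 988.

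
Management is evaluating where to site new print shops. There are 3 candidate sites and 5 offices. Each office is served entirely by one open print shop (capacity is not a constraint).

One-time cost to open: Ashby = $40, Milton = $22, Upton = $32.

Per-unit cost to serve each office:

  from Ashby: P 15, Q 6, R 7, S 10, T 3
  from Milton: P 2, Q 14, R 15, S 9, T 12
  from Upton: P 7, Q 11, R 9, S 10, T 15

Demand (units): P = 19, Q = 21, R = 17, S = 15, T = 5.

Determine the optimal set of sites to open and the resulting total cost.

Open Ashby and Milton; minimum total cost 495.

For any fixed open set, each office goes to its cheapest open site; total = fixed + service.
{Ashby, Milton}: P→Milton 2·19=38, Q→Ashby 6·21=126, R→Ashby 7·17=119, S→Milton 9·15=135, T→Ashby 3·5=15. Service 433; fixed 62; total 495.
{Ashby, Milton, Upton}: service 433 + fixed 94 = 527
{Ashby, Upton}: service 543 + fixed 72 = 615
{Milton}: service 782 + fixed 22 = 804
No other subset beats 495.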